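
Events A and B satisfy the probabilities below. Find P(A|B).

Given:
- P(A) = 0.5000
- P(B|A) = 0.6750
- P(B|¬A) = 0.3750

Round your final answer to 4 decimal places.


Bayes' theorem: P(A|B) = P(B|A) × P(A) / P(B)

Step 1: Calculate P(B) using law of total probability
P(B) = P(B|A)P(A) + P(B|¬A)P(¬A)
     = 0.6750 × 0.5000 + 0.3750 × 0.5000
     = 0.33750000 + 0.18750000
     = 0.52500000

Step 2: Apply Bayes' theorem
P(A|B) = P(B|A) × P(A) / P(B)
       = 0.33750000 / 0.52500000
       = 0.6429


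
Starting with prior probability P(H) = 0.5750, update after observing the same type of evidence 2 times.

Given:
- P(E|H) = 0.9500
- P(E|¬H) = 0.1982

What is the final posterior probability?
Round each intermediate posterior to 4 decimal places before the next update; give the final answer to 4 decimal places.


Sequential Bayesian updating:

Initial prior: P(H) = 0.5750

Update 1:
  P(E) = 0.9500 × 0.5750 + 0.1982 × 0.4250 = 0.54625000 + 0.08423500 = 0.63048500
  P(H|E) = 0.54625000 / 0.63048500 = 0.8664

Update 2:
  P(E) = 0.9500 × 0.8664 + 0.1982 × 0.1336 = 0.82308000 + 0.02647952 = 0.84955952
  P(H|E) = 0.82308000 / 0.84955952 = 0.9688

Final posterior: 0.9688


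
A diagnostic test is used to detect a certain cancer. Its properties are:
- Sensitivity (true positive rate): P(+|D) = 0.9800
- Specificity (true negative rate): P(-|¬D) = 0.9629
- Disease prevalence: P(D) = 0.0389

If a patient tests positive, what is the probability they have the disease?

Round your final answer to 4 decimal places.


Let D = has disease, + = positive test

Given:
- P(D) = 0.0389 (prevalence)
- P(+|D) = 0.9800 (sensitivity)
- P(-|¬D) = 0.9629 (specificity)
- P(+|¬D) = 0.0371 (false positive rate = 1 - specificity)

Step 1: Find P(+)
P(+) = P(+|D)P(D) + P(+|¬D)P(¬D)
     = 0.9800 × 0.0389 + 0.0371 × 0.9611
     = 0.03812200 + 0.03565681
     = 0.07377881

Step 2: Apply Bayes' theorem for P(D|+)
P(D|+) = P(+|D)P(D) / P(+)
       = 0.03812200 / 0.07377881
       = 0.5167


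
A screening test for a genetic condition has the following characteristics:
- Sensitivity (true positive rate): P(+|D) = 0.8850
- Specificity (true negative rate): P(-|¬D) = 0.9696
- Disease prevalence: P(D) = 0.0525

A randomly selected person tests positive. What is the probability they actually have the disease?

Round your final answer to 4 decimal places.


Let D = has disease, + = positive test

Given:
- P(D) = 0.0525 (prevalence)
- P(+|D) = 0.8850 (sensitivity)
- P(-|¬D) = 0.9696 (specificity)
- P(+|¬D) = 0.0304 (false positive rate = 1 - specificity)

Step 1: Find P(+)
P(+) = P(+|D)P(D) + P(+|¬D)P(¬D)
     = 0.8850 × 0.0525 + 0.0304 × 0.9475
     = 0.04646250 + 0.02880400
     = 0.07526650

Step 2: Apply Bayes' theorem for P(D|+)
P(D|+) = P(+|D)P(D) / P(+)
       = 0.04646250 / 0.07526650
       = 0.6173


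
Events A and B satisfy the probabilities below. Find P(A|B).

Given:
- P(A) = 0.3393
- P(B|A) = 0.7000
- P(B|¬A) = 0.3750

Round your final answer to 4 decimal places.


Bayes' theorem: P(A|B) = P(B|A) × P(A) / P(B)

Step 1: Calculate P(B) using law of total probability
P(B) = P(B|A)P(A) + P(B|¬A)P(¬A)
     = 0.7000 × 0.3393 + 0.3750 × 0.6607
     = 0.23751000 + 0.24776250
     = 0.48527250

Step 2: Apply Bayes' theorem
P(A|B) = P(B|A) × P(A) / P(B)
       = 0.23751000 / 0.48527250
       = 0.4894


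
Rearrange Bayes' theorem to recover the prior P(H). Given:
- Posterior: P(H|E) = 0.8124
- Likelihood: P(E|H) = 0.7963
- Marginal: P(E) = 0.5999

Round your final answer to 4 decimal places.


From Bayes' theorem: P(H|E) = P(E|H) × P(H) / P(E)

Rearranging for P(H):
P(H) = P(H|E) × P(E) / P(E|H)
     = 0.8124 × 0.5999 / 0.7963
     = 0.48735876 / 0.7963
     = 0.6120


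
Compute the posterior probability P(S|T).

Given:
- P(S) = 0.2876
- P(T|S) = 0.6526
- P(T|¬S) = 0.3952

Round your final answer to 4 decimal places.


Bayes' theorem: P(S|T) = P(T|S) × P(S) / P(T)

Step 1: Calculate P(T) using law of total probability
P(T) = P(T|S)P(S) + P(T|¬S)P(¬S)
     = 0.6526 × 0.2876 + 0.3952 × 0.7124
     = 0.18768776 + 0.28154048
     = 0.46922824

Step 2: Apply Bayes' theorem
P(S|T) = P(T|S) × P(S) / P(T)
       = 0.18768776 / 0.46922824
       = 0.4000


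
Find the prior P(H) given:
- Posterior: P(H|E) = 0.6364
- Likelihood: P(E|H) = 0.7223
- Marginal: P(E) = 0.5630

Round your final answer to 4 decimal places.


From Bayes' theorem: P(H|E) = P(E|H) × P(H) / P(E)

Rearranging for P(H):
P(H) = P(H|E) × P(E) / P(E|H)
     = 0.6364 × 0.5630 / 0.7223
     = 0.35829320 / 0.7223
     = 0.4960


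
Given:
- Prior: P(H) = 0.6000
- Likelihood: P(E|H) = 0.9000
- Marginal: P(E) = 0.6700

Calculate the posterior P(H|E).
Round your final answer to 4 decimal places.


Using Bayes' theorem:

P(H|E) = P(E|H) × P(H) / P(E)
       = 0.9000 × 0.6000 / 0.6700
       = 0.54000000 / 0.6700
       = 0.8060

The evidence strengthens our belief in H.
Prior: 0.6000 → Posterior: 0.8060


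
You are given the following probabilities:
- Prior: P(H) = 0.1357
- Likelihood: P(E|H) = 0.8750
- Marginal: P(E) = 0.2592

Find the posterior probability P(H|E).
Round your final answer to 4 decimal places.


Using Bayes' theorem:

P(H|E) = P(E|H) × P(H) / P(E)
       = 0.8750 × 0.1357 / 0.2592
       = 0.11873750 / 0.2592
       = 0.4581

The evidence strengthens our belief in H.
Prior: 0.1357 → Posterior: 0.4581


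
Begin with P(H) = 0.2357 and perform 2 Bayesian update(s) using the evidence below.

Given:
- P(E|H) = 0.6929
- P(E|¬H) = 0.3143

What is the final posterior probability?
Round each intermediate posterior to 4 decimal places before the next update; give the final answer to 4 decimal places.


Sequential Bayesian updating:

Initial prior: P(H) = 0.2357

Update 1:
  P(E) = 0.6929 × 0.2357 + 0.3143 × 0.7643 = 0.16331653 + 0.24021949 = 0.40353602
  P(H|E) = 0.16331653 / 0.40353602 = 0.4047

Update 2:
  P(E) = 0.6929 × 0.4047 + 0.3143 × 0.5953 = 0.28041663 + 0.18710279 = 0.46751942
  P(H|E) = 0.28041663 / 0.46751942 = 0.5998

Final posterior: 0.5998


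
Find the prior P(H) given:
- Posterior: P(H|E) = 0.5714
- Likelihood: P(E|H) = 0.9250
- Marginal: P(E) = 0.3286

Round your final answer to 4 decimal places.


From Bayes' theorem: P(H|E) = P(E|H) × P(H) / P(E)

Rearranging for P(H):
P(H) = P(H|E) × P(E) / P(E|H)
     = 0.5714 × 0.3286 / 0.9250
     = 0.18776204 / 0.9250
     = 0.2030


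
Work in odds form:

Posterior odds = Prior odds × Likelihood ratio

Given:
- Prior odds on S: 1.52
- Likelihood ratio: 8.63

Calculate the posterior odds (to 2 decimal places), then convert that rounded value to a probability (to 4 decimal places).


Step 1: Calculate posterior odds
Posterior odds = Prior odds × LR
               = 1.52 × 8.63
               = 13.12

Step 2: Convert to probability
P(S|E) = Posterior odds / (1 + Posterior odds)
       = 13.12 / (1 + 13.12)
       = 13.12 / 14.12
       = 0.9292

The evidence increased P(S) from 0.6032 to 0.9292.


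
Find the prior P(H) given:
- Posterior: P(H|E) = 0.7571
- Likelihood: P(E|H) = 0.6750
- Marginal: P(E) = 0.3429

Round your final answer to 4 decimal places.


From Bayes' theorem: P(H|E) = P(E|H) × P(H) / P(E)

Rearranging for P(H):
P(H) = P(H|E) × P(E) / P(E|H)
     = 0.7571 × 0.3429 / 0.6750
     = 0.25960959 / 0.6750
     = 0.3846


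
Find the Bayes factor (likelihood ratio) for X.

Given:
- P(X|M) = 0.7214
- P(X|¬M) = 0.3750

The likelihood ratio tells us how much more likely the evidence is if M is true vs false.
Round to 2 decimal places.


Likelihood Ratio (LR) = P(X|M) / P(X|¬M)

LR = 0.7214 / 0.3750
   = 1.92

The evidence is 1.92 times more likely if M is true than if M is false.
LR > 1, so observing X raises the odds in favor of M.


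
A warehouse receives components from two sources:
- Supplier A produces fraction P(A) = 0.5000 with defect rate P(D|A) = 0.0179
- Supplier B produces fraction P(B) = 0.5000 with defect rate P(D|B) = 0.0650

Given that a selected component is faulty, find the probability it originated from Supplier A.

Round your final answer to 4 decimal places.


Let A = from Supplier A, D = faulty

Given:
- P(A) = 0.5000, P(B) = 0.5000
- P(D|A) = 0.0179, P(D|B) = 0.0650

Step 1: Find P(D)
P(D) = P(D|A)P(A) + P(D|B)P(B)
     = 0.0179 × 0.5000 + 0.0650 × 0.5000
     = 0.00895000 + 0.03250000
     = 0.04145000

Step 2: Apply Bayes' theorem
P(A|D) = P(D|A)P(A) / P(D)
       = 0.00895000 / 0.04145000
       = 0.2159


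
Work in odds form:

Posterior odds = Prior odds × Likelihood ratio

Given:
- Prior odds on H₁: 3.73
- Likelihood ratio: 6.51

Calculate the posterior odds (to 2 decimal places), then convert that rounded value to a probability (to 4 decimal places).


Step 1: Calculate posterior odds
Posterior odds = Prior odds × LR
               = 3.73 × 6.51
               = 24.28

Step 2: Convert to probability
P(H₁|E) = Posterior odds / (1 + Posterior odds)
       = 24.28 / (1 + 24.28)
       = 24.28 / 25.28
       = 0.9604

The evidence increased P(H₁) from 0.7886 to 0.9604.


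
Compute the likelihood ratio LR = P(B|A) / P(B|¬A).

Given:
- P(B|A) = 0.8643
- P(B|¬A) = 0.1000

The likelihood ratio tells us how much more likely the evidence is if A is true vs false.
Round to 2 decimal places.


Likelihood Ratio (LR) = P(B|A) / P(B|¬A)

LR = 0.8643 / 0.1000
   = 8.64

The evidence is 8.64 times more likely if A is true than if A is false.
LR > 1, so observing B raises the odds in favor of A.


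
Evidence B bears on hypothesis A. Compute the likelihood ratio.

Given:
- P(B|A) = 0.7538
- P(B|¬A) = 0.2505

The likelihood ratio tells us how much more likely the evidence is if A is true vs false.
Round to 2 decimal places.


Likelihood Ratio (LR) = P(B|A) / P(B|¬A)

LR = 0.7538 / 0.2505
   = 3.01

The evidence is 3.01 times more likely if A is true than if A is false.
LR > 1, so observing B raises the odds in favor of A.


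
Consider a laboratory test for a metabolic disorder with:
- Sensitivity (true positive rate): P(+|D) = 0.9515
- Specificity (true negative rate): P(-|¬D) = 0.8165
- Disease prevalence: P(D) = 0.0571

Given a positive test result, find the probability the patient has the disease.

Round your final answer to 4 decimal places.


Let D = has disease, + = positive test

Given:
- P(D) = 0.0571 (prevalence)
- P(+|D) = 0.9515 (sensitivity)
- P(-|¬D) = 0.8165 (specificity)
- P(+|¬D) = 0.1835 (false positive rate = 1 - specificity)

Step 1: Find P(+)
P(+) = P(+|D)P(D) + P(+|¬D)P(¬D)
     = 0.9515 × 0.0571 + 0.1835 × 0.9429
     = 0.05433065 + 0.17302215
     = 0.22735280

Step 2: Apply Bayes' theorem for P(D|+)
P(D|+) = P(+|D)P(D) / P(+)
       = 0.05433065 / 0.22735280
       = 0.2390


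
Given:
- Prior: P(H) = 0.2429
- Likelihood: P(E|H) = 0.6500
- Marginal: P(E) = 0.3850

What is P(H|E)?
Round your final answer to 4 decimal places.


Using Bayes' theorem:

P(H|E) = P(E|H) × P(H) / P(E)
       = 0.6500 × 0.2429 / 0.3850
       = 0.15788500 / 0.3850
       = 0.4101

The evidence strengthens our belief in H.
Prior: 0.2429 → Posterior: 0.4101


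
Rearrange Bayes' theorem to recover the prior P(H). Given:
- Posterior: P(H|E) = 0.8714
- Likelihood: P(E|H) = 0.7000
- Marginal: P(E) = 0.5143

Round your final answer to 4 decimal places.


From Bayes' theorem: P(H|E) = P(E|H) × P(H) / P(E)

Rearranging for P(H):
P(H) = P(H|E) × P(E) / P(E|H)
     = 0.8714 × 0.5143 / 0.7000
     = 0.44816102 / 0.7000
     = 0.6402


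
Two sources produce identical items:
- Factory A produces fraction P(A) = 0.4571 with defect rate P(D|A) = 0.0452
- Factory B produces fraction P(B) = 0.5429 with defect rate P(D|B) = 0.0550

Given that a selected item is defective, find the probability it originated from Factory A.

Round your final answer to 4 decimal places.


Let A = from Factory A, D = defective

Given:
- P(A) = 0.4571, P(B) = 0.5429
- P(D|A) = 0.0452, P(D|B) = 0.0550

Step 1: Find P(D)
P(D) = P(D|A)P(A) + P(D|B)P(B)
     = 0.0452 × 0.4571 + 0.0550 × 0.5429
     = 0.02066092 + 0.02985950
     = 0.05052042

Step 2: Apply Bayes' theorem
P(A|D) = P(D|A)P(A) / P(D)
       = 0.02066092 / 0.05052042
       = 0.4090


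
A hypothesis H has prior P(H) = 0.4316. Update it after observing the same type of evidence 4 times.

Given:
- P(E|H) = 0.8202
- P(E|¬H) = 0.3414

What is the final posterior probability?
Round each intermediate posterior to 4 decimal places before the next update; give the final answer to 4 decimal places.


Sequential Bayesian updating:

Initial prior: P(H) = 0.4316

Update 1:
  P(E) = 0.8202 × 0.4316 + 0.3414 × 0.5684 = 0.35399832 + 0.19405176 = 0.54805008
  P(H|E) = 0.35399832 / 0.54805008 = 0.6459

Update 2:
  P(E) = 0.8202 × 0.6459 + 0.3414 × 0.3541 = 0.52976718 + 0.12088974 = 0.65065692
  P(H|E) = 0.52976718 / 0.65065692 = 0.8142

Update 3:
  P(E) = 0.8202 × 0.8142 + 0.3414 × 0.1858 = 0.66780684 + 0.06343212 = 0.73123896
  P(H|E) = 0.66780684 / 0.73123896 = 0.9133

Update 4:
  P(E) = 0.8202 × 0.9133 + 0.3414 × 0.0867 = 0.74908866 + 0.02959938 = 0.77868804
  P(H|E) = 0.74908866 / 0.77868804 = 0.9620

Final posterior: 0.9620


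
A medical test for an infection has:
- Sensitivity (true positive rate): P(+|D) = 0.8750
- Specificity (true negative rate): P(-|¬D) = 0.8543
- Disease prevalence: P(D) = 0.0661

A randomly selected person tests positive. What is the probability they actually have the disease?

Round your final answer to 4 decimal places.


Let D = has disease, + = positive test

Given:
- P(D) = 0.0661 (prevalence)
- P(+|D) = 0.8750 (sensitivity)
- P(-|¬D) = 0.8543 (specificity)
- P(+|¬D) = 0.1457 (false positive rate = 1 - specificity)

Step 1: Find P(+)
P(+) = P(+|D)P(D) + P(+|¬D)P(¬D)
     = 0.8750 × 0.0661 + 0.1457 × 0.9339
     = 0.05783750 + 0.13606923
     = 0.19390673

Step 2: Apply Bayes' theorem for P(D|+)
P(D|+) = P(+|D)P(D) / P(+)
       = 0.05783750 / 0.19390673
       = 0.2983


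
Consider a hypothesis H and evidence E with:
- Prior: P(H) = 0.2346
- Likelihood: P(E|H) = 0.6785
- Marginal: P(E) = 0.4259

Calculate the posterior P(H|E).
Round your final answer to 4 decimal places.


Using Bayes' theorem:

P(H|E) = P(E|H) × P(H) / P(E)
       = 0.6785 × 0.2346 / 0.4259
       = 0.15917610 / 0.4259
       = 0.3737

The evidence strengthens our belief in H.
Prior: 0.2346 → Posterior: 0.3737


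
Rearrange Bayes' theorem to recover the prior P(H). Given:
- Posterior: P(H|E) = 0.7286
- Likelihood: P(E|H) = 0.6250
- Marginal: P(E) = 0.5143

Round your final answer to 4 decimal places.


From Bayes' theorem: P(H|E) = P(E|H) × P(H) / P(E)

Rearranging for P(H):
P(H) = P(H|E) × P(E) / P(E|H)
     = 0.7286 × 0.5143 / 0.6250
     = 0.37471898 / 0.6250
     = 0.5996


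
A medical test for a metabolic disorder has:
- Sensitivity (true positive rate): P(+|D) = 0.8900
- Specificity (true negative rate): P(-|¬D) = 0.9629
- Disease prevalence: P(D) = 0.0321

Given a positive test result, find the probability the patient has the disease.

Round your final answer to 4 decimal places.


Let D = has disease, + = positive test

Given:
- P(D) = 0.0321 (prevalence)
- P(+|D) = 0.8900 (sensitivity)
- P(-|¬D) = 0.9629 (specificity)
- P(+|¬D) = 0.0371 (false positive rate = 1 - specificity)

Step 1: Find P(+)
P(+) = P(+|D)P(D) + P(+|¬D)P(¬D)
     = 0.8900 × 0.0321 + 0.0371 × 0.9679
     = 0.02856900 + 0.03590909
     = 0.06447809

Step 2: Apply Bayes' theorem for P(D|+)
P(D|+) = P(+|D)P(D) / P(+)
       = 0.02856900 / 0.06447809
       = 0.4431


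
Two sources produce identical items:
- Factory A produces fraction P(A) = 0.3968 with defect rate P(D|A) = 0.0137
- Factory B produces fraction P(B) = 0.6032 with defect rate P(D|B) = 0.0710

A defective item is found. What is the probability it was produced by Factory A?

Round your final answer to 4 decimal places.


Let A = from Factory A, D = defective

Given:
- P(A) = 0.3968, P(B) = 0.6032
- P(D|A) = 0.0137, P(D|B) = 0.0710

Step 1: Find P(D)
P(D) = P(D|A)P(A) + P(D|B)P(B)
     = 0.0137 × 0.3968 + 0.0710 × 0.6032
     = 0.00543616 + 0.04282720
     = 0.04826336

Step 2: Apply Bayes' theorem
P(A|D) = P(D|A)P(A) / P(D)
       = 0.00543616 / 0.04826336
       = 0.1126


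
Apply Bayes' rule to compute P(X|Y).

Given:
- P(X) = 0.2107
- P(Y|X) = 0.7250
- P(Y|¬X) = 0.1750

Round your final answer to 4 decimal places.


Bayes' theorem: P(X|Y) = P(Y|X) × P(X) / P(Y)

Step 1: Calculate P(Y) using law of total probability
P(Y) = P(Y|X)P(X) + P(Y|¬X)P(¬X)
     = 0.7250 × 0.2107 + 0.1750 × 0.7893
     = 0.15275750 + 0.13812750
     = 0.29088500

Step 2: Apply Bayes' theorem
P(X|Y) = P(Y|X) × P(X) / P(Y)
       = 0.15275750 / 0.29088500
       = 0.5251


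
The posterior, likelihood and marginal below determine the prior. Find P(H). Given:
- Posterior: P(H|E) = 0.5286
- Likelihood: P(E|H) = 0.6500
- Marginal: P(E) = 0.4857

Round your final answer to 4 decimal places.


From Bayes' theorem: P(H|E) = P(E|H) × P(H) / P(E)

Rearranging for P(H):
P(H) = P(H|E) × P(E) / P(E|H)
     = 0.5286 × 0.4857 / 0.6500
     = 0.25674102 / 0.6500
     = 0.3950


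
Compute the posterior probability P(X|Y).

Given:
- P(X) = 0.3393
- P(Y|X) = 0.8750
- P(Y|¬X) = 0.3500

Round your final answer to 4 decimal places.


Bayes' theorem: P(X|Y) = P(Y|X) × P(X) / P(Y)

Step 1: Calculate P(Y) using law of total probability
P(Y) = P(Y|X)P(X) + P(Y|¬X)P(¬X)
     = 0.8750 × 0.3393 + 0.3500 × 0.6607
     = 0.29688750 + 0.23124500
     = 0.52813250

Step 2: Apply Bayes' theorem
P(X|Y) = P(Y|X) × P(X) / P(Y)
       = 0.29688750 / 0.52813250
       = 0.5621


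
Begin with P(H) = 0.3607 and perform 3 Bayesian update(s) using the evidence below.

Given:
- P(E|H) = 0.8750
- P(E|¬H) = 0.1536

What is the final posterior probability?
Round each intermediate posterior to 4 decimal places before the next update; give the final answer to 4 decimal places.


Sequential Bayesian updating:

Initial prior: P(H) = 0.3607

Update 1:
  P(E) = 0.8750 × 0.3607 + 0.1536 × 0.6393 = 0.31561250 + 0.09819648 = 0.41380898
  P(H|E) = 0.31561250 / 0.41380898 = 0.7627

Update 2:
  P(E) = 0.8750 × 0.7627 + 0.1536 × 0.2373 = 0.66736250 + 0.03644928 = 0.70381178
  P(H|E) = 0.66736250 / 0.70381178 = 0.9482

Update 3:
  P(E) = 0.8750 × 0.9482 + 0.1536 × 0.0518 = 0.82967500 + 0.00795648 = 0.83763148
  P(H|E) = 0.82967500 / 0.83763148 = 0.9905

Final posterior: 0.9905


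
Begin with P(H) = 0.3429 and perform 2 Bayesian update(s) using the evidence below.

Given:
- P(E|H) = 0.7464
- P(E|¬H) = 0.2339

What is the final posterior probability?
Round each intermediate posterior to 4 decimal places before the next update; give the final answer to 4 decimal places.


Sequential Bayesian updating:

Initial prior: P(H) = 0.3429

Update 1:
  P(E) = 0.7464 × 0.3429 + 0.2339 × 0.6571 = 0.25594056 + 0.15369569 = 0.40963625
  P(H|E) = 0.25594056 / 0.40963625 = 0.6248

Update 2:
  P(E) = 0.7464 × 0.6248 + 0.2339 × 0.3752 = 0.46635072 + 0.08775928 = 0.55411000
  P(H|E) = 0.46635072 / 0.55411000 = 0.8416

Final posterior: 0.8416


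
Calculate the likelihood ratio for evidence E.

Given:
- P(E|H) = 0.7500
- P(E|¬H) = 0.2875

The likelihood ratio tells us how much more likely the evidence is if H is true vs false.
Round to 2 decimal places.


Likelihood Ratio (LR) = P(E|H) / P(E|¬H)

LR = 0.7500 / 0.2875
   = 2.61

The evidence is 2.61 times more likely if H is true than if H is false.
Because LR exceeds 1, E is evidence for H.


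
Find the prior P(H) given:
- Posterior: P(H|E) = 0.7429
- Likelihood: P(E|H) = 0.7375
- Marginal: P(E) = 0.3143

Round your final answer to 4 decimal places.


From Bayes' theorem: P(H|E) = P(E|H) × P(H) / P(E)

Rearranging for P(H):
P(H) = P(H|E) × P(E) / P(E|H)
     = 0.7429 × 0.3143 / 0.7375
     = 0.23349347 / 0.7375
     = 0.3166


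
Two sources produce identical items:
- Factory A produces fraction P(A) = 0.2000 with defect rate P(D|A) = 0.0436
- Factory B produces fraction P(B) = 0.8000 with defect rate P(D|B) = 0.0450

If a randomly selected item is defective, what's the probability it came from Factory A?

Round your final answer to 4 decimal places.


Let A = from Factory A, D = defective

Given:
- P(A) = 0.2000, P(B) = 0.8000
- P(D|A) = 0.0436, P(D|B) = 0.0450

Step 1: Find P(D)
P(D) = P(D|A)P(A) + P(D|B)P(B)
     = 0.0436 × 0.2000 + 0.0450 × 0.8000
     = 0.00872000 + 0.03600000
     = 0.04472000

Step 2: Apply Bayes' theorem
P(A|D) = P(D|A)P(A) / P(D)
       = 0.00872000 / 0.04472000
       = 0.1950


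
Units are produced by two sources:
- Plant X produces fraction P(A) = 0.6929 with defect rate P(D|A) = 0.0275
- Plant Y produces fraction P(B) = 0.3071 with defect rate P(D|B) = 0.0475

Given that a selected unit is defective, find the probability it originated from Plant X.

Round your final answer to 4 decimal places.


Let A = from Plant X, D = defective

Given:
- P(A) = 0.6929, P(B) = 0.3071
- P(D|A) = 0.0275, P(D|B) = 0.0475

Step 1: Find P(D)
P(D) = P(D|A)P(A) + P(D|B)P(B)
     = 0.0275 × 0.6929 + 0.0475 × 0.3071
     = 0.01905475 + 0.01458725
     = 0.03364200

Step 2: Apply Bayes' theorem
P(A|D) = P(D|A)P(A) / P(D)
       = 0.01905475 / 0.03364200
       = 0.5664


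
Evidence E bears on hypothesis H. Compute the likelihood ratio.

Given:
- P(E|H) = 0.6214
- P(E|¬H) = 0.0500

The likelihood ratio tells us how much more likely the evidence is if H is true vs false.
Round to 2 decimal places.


Likelihood Ratio (LR) = P(E|H) / P(E|¬H)

LR = 0.6214 / 0.0500
   = 12.43

The evidence is 12.43 times more likely if H is true than if H is false.
Since LR > 1, the evidence supports H over ¬H.


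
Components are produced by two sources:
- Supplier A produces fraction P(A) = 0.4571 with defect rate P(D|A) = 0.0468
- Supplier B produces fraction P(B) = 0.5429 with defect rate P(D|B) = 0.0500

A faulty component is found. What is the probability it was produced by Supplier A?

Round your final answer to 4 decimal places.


Let A = from Supplier A, D = faulty

Given:
- P(A) = 0.4571, P(B) = 0.5429
- P(D|A) = 0.0468, P(D|B) = 0.0500

Step 1: Find P(D)
P(D) = P(D|A)P(A) + P(D|B)P(B)
     = 0.0468 × 0.4571 + 0.0500 × 0.5429
     = 0.02139228 + 0.02714500
     = 0.04853728

Step 2: Apply Bayes' theorem
P(A|D) = P(D|A)P(A) / P(D)
       = 0.02139228 / 0.04853728
       = 0.4407


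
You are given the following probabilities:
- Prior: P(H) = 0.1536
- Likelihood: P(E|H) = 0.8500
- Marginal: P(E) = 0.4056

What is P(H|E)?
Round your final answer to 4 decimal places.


Using Bayes' theorem:

P(H|E) = P(E|H) × P(H) / P(E)
       = 0.8500 × 0.1536 / 0.4056
       = 0.13056000 / 0.4056
       = 0.3219

The evidence strengthens our belief in H.
Prior: 0.1536 → Posterior: 0.3219


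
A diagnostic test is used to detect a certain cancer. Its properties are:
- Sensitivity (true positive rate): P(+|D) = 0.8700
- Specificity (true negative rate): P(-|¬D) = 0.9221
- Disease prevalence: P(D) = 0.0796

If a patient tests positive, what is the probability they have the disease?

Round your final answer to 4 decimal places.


Let D = has disease, + = positive test

Given:
- P(D) = 0.0796 (prevalence)
- P(+|D) = 0.8700 (sensitivity)
- P(-|¬D) = 0.9221 (specificity)
- P(+|¬D) = 0.0779 (false positive rate = 1 - specificity)

Step 1: Find P(+)
P(+) = P(+|D)P(D) + P(+|¬D)P(¬D)
     = 0.8700 × 0.0796 + 0.0779 × 0.9204
     = 0.06925200 + 0.07169916
     = 0.14095116

Step 2: Apply Bayes' theorem for P(D|+)
P(D|+) = P(+|D)P(D) / P(+)
       = 0.06925200 / 0.14095116
       = 0.4913


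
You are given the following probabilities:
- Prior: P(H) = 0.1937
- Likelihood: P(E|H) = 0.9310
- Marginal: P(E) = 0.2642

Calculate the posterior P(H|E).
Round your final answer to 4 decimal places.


Using Bayes' theorem:

P(H|E) = P(E|H) × P(H) / P(E)
       = 0.9310 × 0.1937 / 0.2642
       = 0.18033470 / 0.2642
       = 0.6826

The evidence strengthens our belief in H.
Prior: 0.1937 → Posterior: 0.6826


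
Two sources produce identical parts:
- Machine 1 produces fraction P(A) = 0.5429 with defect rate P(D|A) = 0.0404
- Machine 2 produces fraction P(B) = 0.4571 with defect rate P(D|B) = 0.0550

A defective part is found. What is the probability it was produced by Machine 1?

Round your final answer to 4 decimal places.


Let A = from Machine 1, D = defective

Given:
- P(A) = 0.5429, P(B) = 0.4571
- P(D|A) = 0.0404, P(D|B) = 0.0550

Step 1: Find P(D)
P(D) = P(D|A)P(A) + P(D|B)P(B)
     = 0.0404 × 0.5429 + 0.0550 × 0.4571
     = 0.02193316 + 0.02514050
     = 0.04707366

Step 2: Apply Bayes' theorem
P(A|D) = P(D|A)P(A) / P(D)
       = 0.02193316 / 0.04707366
       = 0.4659


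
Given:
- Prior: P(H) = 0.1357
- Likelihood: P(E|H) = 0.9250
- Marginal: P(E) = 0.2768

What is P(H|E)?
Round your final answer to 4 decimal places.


Using Bayes' theorem:

P(H|E) = P(E|H) × P(H) / P(E)
       = 0.9250 × 0.1357 / 0.2768
       = 0.12552250 / 0.2768
       = 0.4535

The evidence strengthens our belief in H.
Prior: 0.1357 → Posterior: 0.4535


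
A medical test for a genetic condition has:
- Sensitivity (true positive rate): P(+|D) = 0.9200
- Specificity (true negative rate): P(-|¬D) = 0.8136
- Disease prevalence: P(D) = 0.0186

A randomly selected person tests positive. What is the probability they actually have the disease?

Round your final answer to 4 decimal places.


Let D = has disease, + = positive test

Given:
- P(D) = 0.0186 (prevalence)
- P(+|D) = 0.9200 (sensitivity)
- P(-|¬D) = 0.8136 (specificity)
- P(+|¬D) = 0.1864 (false positive rate = 1 - specificity)

Step 1: Find P(+)
P(+) = P(+|D)P(D) + P(+|¬D)P(¬D)
     = 0.9200 × 0.0186 + 0.1864 × 0.9814
     = 0.01711200 + 0.18293296
     = 0.20004496

Step 2: Apply Bayes' theorem for P(D|+)
P(D|+) = P(+|D)P(D) / P(+)
       = 0.01711200 / 0.20004496
       = 0.0855


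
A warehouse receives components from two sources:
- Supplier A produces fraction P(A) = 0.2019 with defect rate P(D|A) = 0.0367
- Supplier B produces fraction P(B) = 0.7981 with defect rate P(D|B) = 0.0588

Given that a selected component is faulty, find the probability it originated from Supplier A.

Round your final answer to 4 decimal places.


Let A = from Supplier A, D = faulty

Given:
- P(A) = 0.2019, P(B) = 0.7981
- P(D|A) = 0.0367, P(D|B) = 0.0588

Step 1: Find P(D)
P(D) = P(D|A)P(A) + P(D|B)P(B)
     = 0.0367 × 0.2019 + 0.0588 × 0.7981
     = 0.00740973 + 0.04692828
     = 0.05433801

Step 2: Apply Bayes' theorem
P(A|D) = P(D|A)P(A) / P(D)
       = 0.00740973 / 0.05433801
       = 0.1364


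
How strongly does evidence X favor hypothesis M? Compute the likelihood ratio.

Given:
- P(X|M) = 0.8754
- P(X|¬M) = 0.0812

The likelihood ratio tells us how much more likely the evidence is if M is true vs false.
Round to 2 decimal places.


Likelihood Ratio (LR) = P(X|M) / P(X|¬M)

LR = 0.8754 / 0.0812
   = 10.78

The evidence is 10.78 times more likely if M is true than if M is false.
Since LR > 1, the evidence supports M over ¬M.


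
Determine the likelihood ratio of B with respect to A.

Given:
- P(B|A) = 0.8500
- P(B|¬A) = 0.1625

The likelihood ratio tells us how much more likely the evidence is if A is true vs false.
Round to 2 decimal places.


Likelihood Ratio (LR) = P(B|A) / P(B|¬A)

LR = 0.8500 / 0.1625
   = 5.23

The evidence is 5.23 times more likely if A is true than if A is false.
Because LR exceeds 1, B is evidence for A.


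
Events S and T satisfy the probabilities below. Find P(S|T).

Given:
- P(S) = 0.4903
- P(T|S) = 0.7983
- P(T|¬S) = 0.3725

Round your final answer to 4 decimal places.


Bayes' theorem: P(S|T) = P(T|S) × P(S) / P(T)

Step 1: Calculate P(T) using law of total probability
P(T) = P(T|S)P(S) + P(T|¬S)P(¬S)
     = 0.7983 × 0.4903 + 0.3725 × 0.5097
     = 0.39140649 + 0.18986325
     = 0.58126974

Step 2: Apply Bayes' theorem
P(S|T) = P(T|S) × P(S) / P(T)
       = 0.39140649 / 0.58126974
       = 0.6734


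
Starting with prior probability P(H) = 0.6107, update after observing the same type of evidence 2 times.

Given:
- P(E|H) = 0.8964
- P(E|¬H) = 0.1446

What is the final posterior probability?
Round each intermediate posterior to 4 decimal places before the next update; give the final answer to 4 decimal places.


Sequential Bayesian updating:

Initial prior: P(H) = 0.6107

Update 1:
  P(E) = 0.8964 × 0.6107 + 0.1446 × 0.3893 = 0.54743148 + 0.05629278 = 0.60372426
  P(H|E) = 0.54743148 / 0.60372426 = 0.9068

Update 2:
  P(E) = 0.8964 × 0.9068 + 0.1446 × 0.0932 = 0.81285552 + 0.01347672 = 0.82633224
  P(H|E) = 0.81285552 / 0.82633224 = 0.9837

Final posterior: 0.9837


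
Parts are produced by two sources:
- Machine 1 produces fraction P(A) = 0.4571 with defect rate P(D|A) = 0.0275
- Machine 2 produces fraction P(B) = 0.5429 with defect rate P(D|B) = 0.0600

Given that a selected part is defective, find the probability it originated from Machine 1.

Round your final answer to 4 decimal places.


Let A = from Machine 1, D = defective

Given:
- P(A) = 0.4571, P(B) = 0.5429
- P(D|A) = 0.0275, P(D|B) = 0.0600

Step 1: Find P(D)
P(D) = P(D|A)P(A) + P(D|B)P(B)
     = 0.0275 × 0.4571 + 0.0600 × 0.5429
     = 0.01257025 + 0.03257400
     = 0.04514425

Step 2: Apply Bayes' theorem
P(A|D) = P(D|A)P(A) / P(D)
       = 0.01257025 / 0.04514425
       = 0.2784


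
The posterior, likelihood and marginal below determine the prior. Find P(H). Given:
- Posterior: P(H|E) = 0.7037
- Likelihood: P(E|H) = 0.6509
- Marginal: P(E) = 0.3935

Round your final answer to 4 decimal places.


From Bayes' theorem: P(H|E) = P(E|H) × P(H) / P(E)

Rearranging for P(H):
P(H) = P(H|E) × P(E) / P(E|H)
     = 0.7037 × 0.3935 / 0.6509
     = 0.27690595 / 0.6509
     = 0.4254


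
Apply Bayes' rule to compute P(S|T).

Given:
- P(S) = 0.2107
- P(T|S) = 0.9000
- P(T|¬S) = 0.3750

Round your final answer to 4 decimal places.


Bayes' theorem: P(S|T) = P(T|S) × P(S) / P(T)

Step 1: Calculate P(T) using law of total probability
P(T) = P(T|S)P(S) + P(T|¬S)P(¬S)
     = 0.9000 × 0.2107 + 0.3750 × 0.7893
     = 0.18963000 + 0.29598750
     = 0.48561750

Step 2: Apply Bayes' theorem
P(S|T) = P(T|S) × P(S) / P(T)
       = 0.18963000 / 0.48561750
       = 0.3905


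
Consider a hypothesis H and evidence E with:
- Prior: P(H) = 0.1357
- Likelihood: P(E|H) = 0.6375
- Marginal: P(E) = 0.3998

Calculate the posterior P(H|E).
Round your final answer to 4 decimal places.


Using Bayes' theorem:

P(H|E) = P(E|H) × P(H) / P(E)
       = 0.6375 × 0.1357 / 0.3998
       = 0.08650875 / 0.3998
       = 0.2164

The evidence strengthens our belief in H.
Prior: 0.1357 → Posterior: 0.2164


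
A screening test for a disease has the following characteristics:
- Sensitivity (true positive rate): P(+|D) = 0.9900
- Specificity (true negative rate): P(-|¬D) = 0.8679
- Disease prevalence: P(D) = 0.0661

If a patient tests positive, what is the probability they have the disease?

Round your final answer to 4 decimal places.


Let D = has disease, + = positive test

Given:
- P(D) = 0.0661 (prevalence)
- P(+|D) = 0.9900 (sensitivity)
- P(-|¬D) = 0.8679 (specificity)
- P(+|¬D) = 0.1321 (false positive rate = 1 - specificity)

Step 1: Find P(+)
P(+) = P(+|D)P(D) + P(+|¬D)P(¬D)
     = 0.9900 × 0.0661 + 0.1321 × 0.9339
     = 0.06543900 + 0.12336819
     = 0.18880719

Step 2: Apply Bayes' theorem for P(D|+)
P(D|+) = P(+|D)P(D) / P(+)
       = 0.06543900 / 0.18880719
       = 0.3466


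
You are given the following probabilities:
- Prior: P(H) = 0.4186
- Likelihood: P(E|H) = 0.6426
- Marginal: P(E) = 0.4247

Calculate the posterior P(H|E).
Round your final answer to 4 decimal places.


Using Bayes' theorem:

P(H|E) = P(E|H) × P(H) / P(E)
       = 0.6426 × 0.4186 / 0.4247
       = 0.26899236 / 0.4247
       = 0.6334

The evidence strengthens our belief in H.
Prior: 0.4186 → Posterior: 0.6334


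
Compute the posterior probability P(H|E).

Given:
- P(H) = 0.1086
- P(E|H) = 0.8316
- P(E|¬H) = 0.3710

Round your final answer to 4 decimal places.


Bayes' theorem: P(H|E) = P(E|H) × P(H) / P(E)

Step 1: Calculate P(E) using law of total probability
P(E) = P(E|H)P(H) + P(E|¬H)P(¬H)
     = 0.8316 × 0.1086 + 0.3710 × 0.8914
     = 0.09031176 + 0.33070940
     = 0.42102116

Step 2: Apply Bayes' theorem
P(H|E) = P(E|H) × P(H) / P(E)
       = 0.09031176 / 0.42102116
       = 0.2145


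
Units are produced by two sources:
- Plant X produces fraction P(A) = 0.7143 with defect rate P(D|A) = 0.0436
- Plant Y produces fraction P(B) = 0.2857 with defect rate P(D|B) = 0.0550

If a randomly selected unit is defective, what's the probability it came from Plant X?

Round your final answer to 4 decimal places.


Let A = from Plant X, D = defective

Given:
- P(A) = 0.7143, P(B) = 0.2857
- P(D|A) = 0.0436, P(D|B) = 0.0550

Step 1: Find P(D)
P(D) = P(D|A)P(A) + P(D|B)P(B)
     = 0.0436 × 0.7143 + 0.0550 × 0.2857
     = 0.03114348 + 0.01571350
     = 0.04685698

Step 2: Apply Bayes' theorem
P(A|D) = P(D|A)P(A) / P(D)
       = 0.03114348 / 0.04685698
       = 0.6646


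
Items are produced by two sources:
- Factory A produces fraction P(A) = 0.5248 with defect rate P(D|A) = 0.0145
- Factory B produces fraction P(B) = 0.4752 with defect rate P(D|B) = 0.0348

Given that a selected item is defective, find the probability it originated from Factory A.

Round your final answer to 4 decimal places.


Let A = from Factory A, D = defective

Given:
- P(A) = 0.5248, P(B) = 0.4752
- P(D|A) = 0.0145, P(D|B) = 0.0348

Step 1: Find P(D)
P(D) = P(D|A)P(A) + P(D|B)P(B)
     = 0.0145 × 0.5248 + 0.0348 × 0.4752
     = 0.00760960 + 0.01653696
     = 0.02414656

Step 2: Apply Bayes' theorem
P(A|D) = P(D|A)P(A) / P(D)
       = 0.00760960 / 0.02414656
       = 0.3151


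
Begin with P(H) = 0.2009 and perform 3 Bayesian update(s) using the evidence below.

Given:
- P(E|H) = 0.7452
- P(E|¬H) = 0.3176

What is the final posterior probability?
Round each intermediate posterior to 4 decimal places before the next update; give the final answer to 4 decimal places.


Sequential Bayesian updating:

Initial prior: P(H) = 0.2009

Update 1:
  P(E) = 0.7452 × 0.2009 + 0.3176 × 0.7991 = 0.14971068 + 0.25379416 = 0.40350484
  P(H|E) = 0.14971068 / 0.40350484 = 0.3710

Update 2:
  P(E) = 0.7452 × 0.3710 + 0.3176 × 0.6290 = 0.27646920 + 0.19977040 = 0.47623960
  P(H|E) = 0.27646920 / 0.47623960 = 0.5805

Update 3:
  P(E) = 0.7452 × 0.5805 + 0.3176 × 0.4195 = 0.43258860 + 0.13323320 = 0.56582180
  P(H|E) = 0.43258860 / 0.56582180 = 0.7645

Final posterior: 0.7645


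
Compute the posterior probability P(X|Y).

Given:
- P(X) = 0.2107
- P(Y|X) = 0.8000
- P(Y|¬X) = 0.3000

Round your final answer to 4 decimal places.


Bayes' theorem: P(X|Y) = P(Y|X) × P(X) / P(Y)

Step 1: Calculate P(Y) using law of total probability
P(Y) = P(Y|X)P(X) + P(Y|¬X)P(¬X)
     = 0.8000 × 0.2107 + 0.3000 × 0.7893
     = 0.16856000 + 0.23679000
     = 0.40535000

Step 2: Apply Bayes' theorem
P(X|Y) = P(Y|X) × P(X) / P(Y)
       = 0.16856000 / 0.40535000
       = 0.4158


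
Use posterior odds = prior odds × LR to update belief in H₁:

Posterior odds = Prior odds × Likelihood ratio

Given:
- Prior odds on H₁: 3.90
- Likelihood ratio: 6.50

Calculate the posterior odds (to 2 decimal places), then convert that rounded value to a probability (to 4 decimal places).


Step 1: Calculate posterior odds
Posterior odds = Prior odds × LR
               = 3.90 × 6.50
               = 25.35

Step 2: Convert to probability
P(H₁|E) = Posterior odds / (1 + Posterior odds)
       = 25.35 / (1 + 25.35)
       = 25.35 / 26.35
       = 0.9620

The evidence increased P(H₁) from 0.7959 to 0.9620.


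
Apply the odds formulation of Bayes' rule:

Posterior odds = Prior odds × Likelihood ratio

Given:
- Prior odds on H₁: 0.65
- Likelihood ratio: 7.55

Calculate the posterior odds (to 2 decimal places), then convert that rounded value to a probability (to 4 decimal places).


Step 1: Calculate posterior odds
Posterior odds = Prior odds × LR
               = 0.65 × 7.55
               = 4.91

Step 2: Convert to probability
P(H₁|E) = Posterior odds / (1 + Posterior odds)
       = 4.91 / (1 + 4.91)
       = 4.91 / 5.91
       = 0.8308

The evidence increased P(H₁) from 0.3939 to 0.8308.


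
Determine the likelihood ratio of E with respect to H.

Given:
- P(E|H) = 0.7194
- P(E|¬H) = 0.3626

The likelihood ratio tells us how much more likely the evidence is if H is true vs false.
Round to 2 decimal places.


Likelihood Ratio (LR) = P(E|H) / P(E|¬H)

LR = 0.7194 / 0.3626
   = 1.98

The evidence is 1.98 times more likely if H is true than if H is false.
Because LR exceeds 1, E is evidence for H.


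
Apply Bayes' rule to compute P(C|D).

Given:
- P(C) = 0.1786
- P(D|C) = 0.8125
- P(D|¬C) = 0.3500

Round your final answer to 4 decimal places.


Bayes' theorem: P(C|D) = P(D|C) × P(C) / P(D)

Step 1: Calculate P(D) using law of total probability
P(D) = P(D|C)P(C) + P(D|¬C)P(¬C)
     = 0.8125 × 0.1786 + 0.3500 × 0.8214
     = 0.14511250 + 0.28749000
     = 0.43260250

Step 2: Apply Bayes' theorem
P(C|D) = P(D|C) × P(C) / P(D)
       = 0.14511250 / 0.43260250
       = 0.3354


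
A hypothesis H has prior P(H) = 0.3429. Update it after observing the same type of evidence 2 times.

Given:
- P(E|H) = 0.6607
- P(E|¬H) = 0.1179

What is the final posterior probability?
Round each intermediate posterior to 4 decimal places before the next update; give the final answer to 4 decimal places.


Sequential Bayesian updating:

Initial prior: P(H) = 0.3429

Update 1:
  P(E) = 0.6607 × 0.3429 + 0.1179 × 0.6571 = 0.22655403 + 0.07747209 = 0.30402612
  P(H|E) = 0.22655403 / 0.30402612 = 0.7452

Update 2:
  P(E) = 0.6607 × 0.7452 + 0.1179 × 0.2548 = 0.49235364 + 0.03004092 = 0.52239456
  P(H|E) = 0.49235364 / 0.52239456 = 0.9425

Final posterior: 0.9425


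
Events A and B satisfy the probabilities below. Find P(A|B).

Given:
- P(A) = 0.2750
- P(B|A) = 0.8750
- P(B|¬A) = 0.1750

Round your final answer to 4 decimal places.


Bayes' theorem: P(A|B) = P(B|A) × P(A) / P(B)

Step 1: Calculate P(B) using law of total probability
P(B) = P(B|A)P(A) + P(B|¬A)P(¬A)
     = 0.8750 × 0.2750 + 0.1750 × 0.7250
     = 0.24062500 + 0.12687500
     = 0.36750000

Step 2: Apply Bayes' theorem
P(A|B) = P(B|A) × P(A) / P(B)
       = 0.24062500 / 0.36750000
       = 0.6548


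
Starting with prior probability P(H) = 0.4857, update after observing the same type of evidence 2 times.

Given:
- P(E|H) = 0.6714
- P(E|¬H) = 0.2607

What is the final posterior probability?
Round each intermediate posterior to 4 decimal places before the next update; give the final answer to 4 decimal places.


Sequential Bayesian updating:

Initial prior: P(H) = 0.4857

Update 1:
  P(E) = 0.6714 × 0.4857 + 0.2607 × 0.5143 = 0.32609898 + 0.13407801 = 0.46017699
  P(H|E) = 0.32609898 / 0.46017699 = 0.7086

Update 2:
  P(E) = 0.6714 × 0.7086 + 0.2607 × 0.2914 = 0.47575404 + 0.07596798 = 0.55172202
  P(H|E) = 0.47575404 / 0.55172202 = 0.8623

Final posterior: 0.8623


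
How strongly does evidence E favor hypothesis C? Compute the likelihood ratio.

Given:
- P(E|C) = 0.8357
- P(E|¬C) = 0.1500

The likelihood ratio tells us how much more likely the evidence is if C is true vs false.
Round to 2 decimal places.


Likelihood Ratio (LR) = P(E|C) / P(E|¬C)

LR = 0.8357 / 0.1500
   = 5.57

The evidence is 5.57 times more likely if C is true than if C is false.
LR > 1, so observing E raises the odds in favor of C.


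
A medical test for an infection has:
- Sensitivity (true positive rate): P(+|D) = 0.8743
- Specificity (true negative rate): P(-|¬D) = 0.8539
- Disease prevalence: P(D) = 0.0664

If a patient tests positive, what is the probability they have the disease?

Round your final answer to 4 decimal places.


Let D = has disease, + = positive test

Given:
- P(D) = 0.0664 (prevalence)
- P(+|D) = 0.8743 (sensitivity)
- P(-|¬D) = 0.8539 (specificity)
- P(+|¬D) = 0.1461 (false positive rate = 1 - specificity)

Step 1: Find P(+)
P(+) = P(+|D)P(D) + P(+|¬D)P(¬D)
     = 0.8743 × 0.0664 + 0.1461 × 0.9336
     = 0.05805352 + 0.13639896
     = 0.19445248

Step 2: Apply Bayes' theorem for P(D|+)
P(D|+) = P(+|D)P(D) / P(+)
       = 0.05805352 / 0.19445248
       = 0.2985
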